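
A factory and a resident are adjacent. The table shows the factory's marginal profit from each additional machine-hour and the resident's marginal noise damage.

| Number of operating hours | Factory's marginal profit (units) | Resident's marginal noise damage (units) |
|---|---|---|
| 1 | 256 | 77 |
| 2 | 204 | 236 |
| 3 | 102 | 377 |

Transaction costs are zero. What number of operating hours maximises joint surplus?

1

Bargaining reaches the level where marginal profit last exceeds marginal noise damage.
That holds through level 1 (256 ≥ 77) but not at 2 (204 < 236).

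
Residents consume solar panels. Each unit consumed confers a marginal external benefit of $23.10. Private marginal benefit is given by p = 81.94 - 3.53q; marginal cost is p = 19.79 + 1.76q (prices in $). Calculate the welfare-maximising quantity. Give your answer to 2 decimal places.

q* = 16.12

Social marginal benefit = demand + MEB = 105.04 - 3.53q.
Set SMB = MC: 105.04 - 3.53q = 19.79 + 1.76q → q* = 16.1153.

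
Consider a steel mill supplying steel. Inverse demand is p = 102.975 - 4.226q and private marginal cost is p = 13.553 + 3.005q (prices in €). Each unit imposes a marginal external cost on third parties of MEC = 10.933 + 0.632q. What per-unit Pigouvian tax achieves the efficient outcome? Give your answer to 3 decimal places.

tax = €17.242 per unit

Social marginal cost = private MC + MEC = 24.486 + 3.637q.
Set SMC = demand: 24.486 + 3.637q = 102.975 - 4.226q → q* = 9.9821.
The Pigouvian tax equals MEC at q*: 10.933 + 0.632×9.9821 = 17.2417.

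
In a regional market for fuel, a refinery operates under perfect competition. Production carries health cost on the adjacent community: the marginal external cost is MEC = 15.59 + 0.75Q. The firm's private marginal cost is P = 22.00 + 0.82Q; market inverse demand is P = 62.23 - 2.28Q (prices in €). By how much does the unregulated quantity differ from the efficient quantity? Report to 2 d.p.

6.58 units

Market equilibrium (private): 22.00 + 0.82Q = 62.23 - 2.28Q → Q_m = 12.9774.
Social marginal cost = private MC + MEC = 37.59 + 1.57Q.
Set SMC = demand: 37.59 + 1.57Q = 62.23 - 2.28Q → Q* = 6.4000.
Gap = |12.9774 − 6.4000| = 6.5774.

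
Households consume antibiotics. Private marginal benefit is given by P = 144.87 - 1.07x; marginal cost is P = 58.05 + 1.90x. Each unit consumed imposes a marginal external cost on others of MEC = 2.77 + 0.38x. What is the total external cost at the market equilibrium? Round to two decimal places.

Market equilibrium (private): 58.05 + 1.90x = 144.87 - 1.07x → x_m = 29.2323.
Total external cost = ∫₀^{x_m} (2.77 + 0.38x) dx = 2.77×29.2323 + ½×0.38×29.2323² = 243.3337.

243.33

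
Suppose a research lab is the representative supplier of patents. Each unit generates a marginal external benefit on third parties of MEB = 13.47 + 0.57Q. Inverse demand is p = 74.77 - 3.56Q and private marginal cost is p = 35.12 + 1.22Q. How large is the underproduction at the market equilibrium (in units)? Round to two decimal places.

Market equilibrium (private): 35.12 + 1.22Q = 74.77 - 3.56Q → Q_m = 8.2950.
Social marginal cost = private MC − MEB = 21.65 + 0.65Q.
Set SMC = demand: 21.65 + 0.65Q = 74.77 - 3.56Q → Q* = 12.6176.
Gap = |8.2950 − 12.6176| = 4.3226.

4.32 units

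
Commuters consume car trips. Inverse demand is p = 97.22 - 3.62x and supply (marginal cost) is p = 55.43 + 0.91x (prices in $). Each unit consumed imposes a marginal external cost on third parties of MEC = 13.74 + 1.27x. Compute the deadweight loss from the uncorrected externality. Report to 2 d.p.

Market equilibrium (private): 55.43 + 0.91x = 97.22 - 3.62x → x_m = 9.2252.
Social marginal benefit = demand − MEC = 83.48 - 4.89x.
Set SMB = MC: 83.48 - 4.89x = 55.43 + 0.91x → x* = 4.8362.
The welfare-loss triangle has base |x_m − x*| and height MEC(x_m) (the vertical gap between SMB and MC is zero at x* and MEC at x_m).
DWL = ½ × 4.3890 × 25.4560 = 55.8632.

DWL = $55.86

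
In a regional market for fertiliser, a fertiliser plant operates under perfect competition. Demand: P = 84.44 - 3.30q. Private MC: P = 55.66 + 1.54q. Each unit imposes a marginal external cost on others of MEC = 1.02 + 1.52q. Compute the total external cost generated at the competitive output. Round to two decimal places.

Market equilibrium (private): 55.66 + 1.54q = 84.44 - 3.30q → q_m = 5.9463.
Total external cost = ∫₀^{q_m} (1.02 + 1.52q) dq = 1.02×5.9463 + ½×1.52×5.9463² = 32.9377.

32.94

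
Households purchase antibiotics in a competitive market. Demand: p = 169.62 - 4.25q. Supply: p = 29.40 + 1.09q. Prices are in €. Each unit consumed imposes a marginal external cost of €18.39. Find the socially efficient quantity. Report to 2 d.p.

Social marginal benefit = demand − MEC = 151.23 - 4.25q.
Set SMB = MC: 151.23 - 4.25q = 29.40 + 1.09q → q* = 22.8146.

q* = 22.81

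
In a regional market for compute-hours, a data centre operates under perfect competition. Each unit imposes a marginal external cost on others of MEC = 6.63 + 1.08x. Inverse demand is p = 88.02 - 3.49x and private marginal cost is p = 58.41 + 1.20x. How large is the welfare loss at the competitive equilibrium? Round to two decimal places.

DWL = 15.67

Market equilibrium (private): 58.41 + 1.20x = 88.02 - 3.49x → x_m = 6.3134.
Social marginal cost = private MC + MEC = 65.04 + 2.28x.
Set SMC = demand: 65.04 + 2.28x = 88.02 - 3.49x → x* = 3.9827.
The loss is the area between SMC and demand from x* to x_m; with linear curves that's a triangle of height MEC(x_m).
DWL = ½ × 2.3307 × 13.4485 = 15.6722.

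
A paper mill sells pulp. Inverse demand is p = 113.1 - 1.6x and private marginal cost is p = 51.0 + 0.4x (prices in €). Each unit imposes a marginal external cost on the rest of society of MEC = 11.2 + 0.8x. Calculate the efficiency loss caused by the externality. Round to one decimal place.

DWL = €231.9

Market equilibrium (private): 51.0 + 0.4x = 113.1 - 1.6x → x_m = 31.0500.
Social marginal cost = private MC + MEC = 62.2 + 1.2x.
Set SMC = demand: 62.2 + 1.2x = 113.1 - 1.6x → x* = 18.1786.
The welfare-loss triangle has base |x_m − x*| and height MEC(x_m) (the vertical gap between SMC and demand is zero at x* and MEC at x_m).
DWL = ½ × 12.8714 × 36.0400 = 231.9426.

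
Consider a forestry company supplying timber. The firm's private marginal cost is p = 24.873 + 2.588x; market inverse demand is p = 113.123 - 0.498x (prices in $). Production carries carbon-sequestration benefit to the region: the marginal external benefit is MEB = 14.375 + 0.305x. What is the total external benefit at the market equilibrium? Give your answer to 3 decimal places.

$535.792

Market equilibrium (private): 24.873 + 2.588x = 113.123 - 0.498x → x_m = 28.5969.
Total external benefit = ∫₀^{x_m} (14.375 + 0.305x) dx = 14.375×28.5969 + ½×0.305×28.5969² = 535.7923.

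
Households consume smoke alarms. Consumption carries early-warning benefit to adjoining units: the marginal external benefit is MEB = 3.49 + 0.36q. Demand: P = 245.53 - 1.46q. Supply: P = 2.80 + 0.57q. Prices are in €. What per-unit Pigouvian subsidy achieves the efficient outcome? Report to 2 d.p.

Social marginal benefit = demand + MEB = 249.02 - 1.10q.
Set SMB = MC: 249.02 - 1.10q = 2.80 + 0.57q → q* = 147.4371.
The Pigouvian subsidy equals MEB at q*: 3.49 + 0.36×147.4371 = 56.5674.

subsidy = €56.57 per unit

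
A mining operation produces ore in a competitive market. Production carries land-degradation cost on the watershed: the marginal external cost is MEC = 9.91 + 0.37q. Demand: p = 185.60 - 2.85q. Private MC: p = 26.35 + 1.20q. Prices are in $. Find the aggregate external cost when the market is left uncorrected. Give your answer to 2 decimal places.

$675.71

Market equilibrium (private): 26.35 + 1.20q = 185.60 - 2.85q → q_m = 39.3210.
Total external cost = ∫₀^{q_m} (9.91 + 0.37q) dq = 9.91×39.3210 + ½×0.37×39.3210² = 675.7072.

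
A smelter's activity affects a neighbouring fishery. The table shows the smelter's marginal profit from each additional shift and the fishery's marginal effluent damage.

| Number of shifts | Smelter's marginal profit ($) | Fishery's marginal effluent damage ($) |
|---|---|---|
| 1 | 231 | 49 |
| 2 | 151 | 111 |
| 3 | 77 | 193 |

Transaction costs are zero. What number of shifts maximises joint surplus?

2

Bargaining reaches the level where marginal profit last exceeds marginal effluent damage.
That holds through level 2 (151 ≥ 111) but not at 3 (77 < 193).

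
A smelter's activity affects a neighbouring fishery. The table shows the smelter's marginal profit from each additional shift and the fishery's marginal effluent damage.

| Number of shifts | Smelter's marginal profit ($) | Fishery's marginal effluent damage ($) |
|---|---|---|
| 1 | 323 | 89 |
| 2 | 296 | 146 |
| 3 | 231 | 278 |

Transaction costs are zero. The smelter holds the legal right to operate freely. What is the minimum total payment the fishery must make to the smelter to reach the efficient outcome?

Left alone the smelter would choose level 3 (marginal profit stays positive).
Efficient level: k* = 2 (marginal profit ≥ marginal effluent damage through 2).
The fishery must at least cover the smelter's forgone profit from cutting 3→2: 231 = 231.

$231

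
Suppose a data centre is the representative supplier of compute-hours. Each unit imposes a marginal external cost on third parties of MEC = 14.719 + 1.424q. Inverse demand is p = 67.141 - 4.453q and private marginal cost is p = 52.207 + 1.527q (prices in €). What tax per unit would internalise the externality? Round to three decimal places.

Social marginal cost = private MC + MEC = 66.926 + 2.951q.
Set SMC = demand: 66.926 + 2.951q = 67.141 - 4.453q → q* = 0.0290.
The Pigouvian tax equals MEC at q*: 14.719 + 1.424×0.0290 = 14.7603.

tax = €14.760 per unit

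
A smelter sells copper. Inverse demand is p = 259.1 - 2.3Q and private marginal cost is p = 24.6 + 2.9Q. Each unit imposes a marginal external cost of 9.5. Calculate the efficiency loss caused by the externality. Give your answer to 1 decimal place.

Market equilibrium (private): 24.6 + 2.9Q = 259.1 - 2.3Q → Q_m = 45.0962.
Social marginal cost = private MC + MEC = 34.1 + 2.9Q.
Set SMC = demand: 34.1 + 2.9Q = 259.1 - 2.3Q → Q* = 43.2692.
Height of the DWL triangle at Q_m is SMC(Q_m) − demand(Q_m) = MEC(Q_m) = 9.5000.
DWL = ½ × 1.8270 × 9.5000 = 8.6783.

DWL = 8.7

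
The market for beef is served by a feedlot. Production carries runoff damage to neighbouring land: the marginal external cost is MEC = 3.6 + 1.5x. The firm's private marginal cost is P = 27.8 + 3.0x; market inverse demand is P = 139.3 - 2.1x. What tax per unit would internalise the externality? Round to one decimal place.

tax = 28.1 per unit

Social marginal cost = private MC + MEC = 31.4 + 4.5x.
Set SMC = demand: 31.4 + 4.5x = 139.3 - 2.1x → x* = 16.3485.
The Pigouvian tax equals MEC at x*: 3.6 + 1.5×16.3485 = 28.1228.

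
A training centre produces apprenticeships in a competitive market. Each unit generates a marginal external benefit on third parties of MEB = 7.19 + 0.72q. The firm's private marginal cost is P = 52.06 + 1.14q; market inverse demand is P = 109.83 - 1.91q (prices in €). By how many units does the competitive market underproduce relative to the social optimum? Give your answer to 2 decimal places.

8.94 units

Market equilibrium (private): 52.06 + 1.14q = 109.83 - 1.91q → q_m = 18.9410.
Social marginal cost = private MC − MEB = 44.87 + 0.42q.
Set SMC = demand: 44.87 + 0.42q = 109.83 - 1.91q → q* = 27.8798.
Gap = |18.9410 − 27.8798| = 8.9388.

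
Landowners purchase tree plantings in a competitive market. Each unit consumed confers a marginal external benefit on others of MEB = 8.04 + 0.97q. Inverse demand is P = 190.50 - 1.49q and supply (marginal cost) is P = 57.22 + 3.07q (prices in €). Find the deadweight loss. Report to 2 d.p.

DWL = €184.45

Market equilibrium (private): 57.22 + 3.07q = 190.50 - 1.49q → q_m = 29.2281.
Social marginal benefit = demand + MEB = 198.54 - 0.52q.
Set SMB = MC: 198.54 - 0.52q = 57.22 + 3.07q → q* = 39.3649.
Height of the DWL triangle at q_m is SMB(q_m) − MC(q_m) = MEB(q_m) = 36.3912.
DWL = ½ × 10.1368 × 36.3912 = 184.4452.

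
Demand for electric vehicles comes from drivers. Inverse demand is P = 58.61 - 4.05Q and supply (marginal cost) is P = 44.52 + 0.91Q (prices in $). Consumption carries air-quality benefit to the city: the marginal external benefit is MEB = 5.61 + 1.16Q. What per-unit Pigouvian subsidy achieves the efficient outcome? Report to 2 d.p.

Social marginal benefit = demand + MEB = 64.22 - 2.89Q.
Set SMB = MC: 64.22 - 2.89Q = 44.52 + 0.91Q → Q* = 5.1842.
The Pigouvian subsidy equals MEB at Q*: 5.61 + 1.16×5.1842 = 11.6237.

subsidy = $11.62 per unit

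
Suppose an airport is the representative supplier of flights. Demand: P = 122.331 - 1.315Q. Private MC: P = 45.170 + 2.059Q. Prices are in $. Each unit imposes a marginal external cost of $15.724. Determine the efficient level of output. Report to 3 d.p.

Social marginal cost = private MC + MEC = 60.894 + 2.059Q.
Set SMC = demand: 60.894 + 2.059Q = 122.331 - 1.315Q → Q* = 18.2090.

Q* = 18.209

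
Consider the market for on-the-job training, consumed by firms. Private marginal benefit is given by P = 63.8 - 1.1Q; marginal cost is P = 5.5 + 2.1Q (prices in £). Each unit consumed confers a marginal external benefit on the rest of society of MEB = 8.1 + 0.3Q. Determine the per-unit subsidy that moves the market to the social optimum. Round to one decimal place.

Social marginal benefit = demand + MEB = 71.9 - 0.8Q.
Set SMB = MC: 71.9 - 0.8Q = 5.5 + 2.1Q → Q* = 22.8966.
The Pigouvian subsidy equals MEB at Q*: 8.1 + 0.3×22.8966 = 14.9690.

subsidy = £15.0 per unit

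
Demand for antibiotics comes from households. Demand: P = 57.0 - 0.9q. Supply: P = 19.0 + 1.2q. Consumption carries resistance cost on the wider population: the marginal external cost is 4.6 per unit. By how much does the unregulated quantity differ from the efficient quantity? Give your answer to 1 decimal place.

Market equilibrium (private): 19.0 + 1.2q = 57.0 - 0.9q → q_m = 18.0952.
Social marginal benefit = demand − MEC = 52.4 - 0.9q.
Set SMB = MC: 52.4 - 0.9q = 19.0 + 1.2q → q* = 15.9048.
Gap = |18.0952 − 15.9048| = 2.1904.

2.2 units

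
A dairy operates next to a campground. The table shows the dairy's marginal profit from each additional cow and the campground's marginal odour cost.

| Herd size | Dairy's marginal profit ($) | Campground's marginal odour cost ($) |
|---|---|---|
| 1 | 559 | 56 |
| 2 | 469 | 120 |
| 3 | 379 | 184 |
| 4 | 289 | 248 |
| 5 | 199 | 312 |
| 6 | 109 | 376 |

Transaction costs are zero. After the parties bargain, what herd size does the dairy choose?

4

Bargaining reaches the level where marginal profit last exceeds marginal odour cost.
That holds through level 4 (289 ≥ 248) but not at 5 (199 < 312).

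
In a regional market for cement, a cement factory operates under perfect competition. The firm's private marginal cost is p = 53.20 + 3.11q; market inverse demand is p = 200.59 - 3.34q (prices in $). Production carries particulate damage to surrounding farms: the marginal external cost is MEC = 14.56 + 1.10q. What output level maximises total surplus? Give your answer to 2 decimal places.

q* = 17.59

Social marginal cost = private MC + MEC = 67.76 + 4.21q.
Set SMC = demand: 67.76 + 4.21q = 200.59 - 3.34q → q* = 17.5934.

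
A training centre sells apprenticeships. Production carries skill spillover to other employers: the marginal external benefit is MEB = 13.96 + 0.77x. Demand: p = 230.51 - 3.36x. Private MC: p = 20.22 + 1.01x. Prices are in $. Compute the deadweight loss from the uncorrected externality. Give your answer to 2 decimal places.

Market equilibrium (private): 20.22 + 1.01x = 230.51 - 3.36x → x_m = 48.1213.
Social marginal cost = private MC − MEB = 6.26 + 0.24x.
Set SMC = demand: 6.26 + 0.24x = 230.51 - 3.36x → x* = 62.2917.
The welfare-loss triangle has base |x_m − x*| and height MEB(x_m) (the vertical gap between SMC and demand is zero at x* and MEB at x_m).
DWL = ½ × 14.1704 × 51.0134 = 361.4401.

DWL = $361.44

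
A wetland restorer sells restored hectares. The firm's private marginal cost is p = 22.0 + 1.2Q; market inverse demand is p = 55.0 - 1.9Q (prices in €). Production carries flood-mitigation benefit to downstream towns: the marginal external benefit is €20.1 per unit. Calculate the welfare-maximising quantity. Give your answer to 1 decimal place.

Social marginal cost = private MC − MEB = 1.9 + 1.2Q.
Set SMC = demand: 1.9 + 1.2Q = 55.0 - 1.9Q → Q* = 17.1290.

Q* = 17.1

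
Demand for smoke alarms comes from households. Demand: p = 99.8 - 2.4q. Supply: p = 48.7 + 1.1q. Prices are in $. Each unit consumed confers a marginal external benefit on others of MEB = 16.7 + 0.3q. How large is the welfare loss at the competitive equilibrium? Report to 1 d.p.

DWL = $69.4

Market equilibrium (private): 48.7 + 1.1q = 99.8 - 2.4q → q_m = 14.6000.
Social marginal benefit = demand + MEB = 116.5 - 2.1q.
Set SMB = MC: 116.5 - 2.1q = 48.7 + 1.1q → q* = 21.1875.
Between q* and q_m the wedge SMB − MC runs linearly from 0 to MEB(q_m), so the loss is a triangle.
DWL = ½ × 6.5875 × 21.0800 = 69.4323.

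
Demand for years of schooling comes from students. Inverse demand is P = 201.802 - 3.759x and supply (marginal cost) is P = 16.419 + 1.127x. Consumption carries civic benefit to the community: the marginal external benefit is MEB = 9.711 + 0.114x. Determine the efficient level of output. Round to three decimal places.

Social marginal benefit = demand + MEB = 211.513 - 3.645x.
Set SMB = MC: 211.513 - 3.645x = 16.419 + 1.127x → x* = 40.8831.

x* = 40.883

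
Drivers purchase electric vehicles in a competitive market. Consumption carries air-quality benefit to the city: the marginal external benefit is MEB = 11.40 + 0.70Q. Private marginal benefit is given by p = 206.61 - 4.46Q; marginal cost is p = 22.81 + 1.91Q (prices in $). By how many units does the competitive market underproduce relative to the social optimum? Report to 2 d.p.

5.57 units

Market equilibrium (private): 22.81 + 1.91Q = 206.61 - 4.46Q → Q_m = 28.8540.
Social marginal benefit = demand + MEB = 218.01 - 3.76Q.
Set SMB = MC: 218.01 - 3.76Q = 22.81 + 1.91Q → Q* = 34.4268.
Gap = |28.8540 − 34.4268| = 5.5728.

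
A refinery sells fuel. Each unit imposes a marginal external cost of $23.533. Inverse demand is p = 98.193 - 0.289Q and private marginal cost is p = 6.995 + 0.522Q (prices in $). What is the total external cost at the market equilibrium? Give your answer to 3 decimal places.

Market equilibrium (private): 6.995 + 0.522Q = 98.193 - 0.289Q → Q_m = 112.4513.
Total external cost = MEC × Q_m = 23.533 × 112.4513 = 2646.3164.

$2646.316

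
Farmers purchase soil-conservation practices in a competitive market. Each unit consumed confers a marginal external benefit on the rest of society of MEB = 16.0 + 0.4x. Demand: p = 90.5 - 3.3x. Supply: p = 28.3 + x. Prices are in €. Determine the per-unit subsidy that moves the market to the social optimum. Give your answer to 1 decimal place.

Social marginal benefit = demand + MEB = 106.5 - 2.9x.
Set SMB = MC: 106.5 - 2.9x = 28.3 + x → x* = 20.0513.
The Pigouvian subsidy equals MEB at x*: 16.0 + 0.4×20.0513 = 24.0205.

subsidy = €24.0 per unit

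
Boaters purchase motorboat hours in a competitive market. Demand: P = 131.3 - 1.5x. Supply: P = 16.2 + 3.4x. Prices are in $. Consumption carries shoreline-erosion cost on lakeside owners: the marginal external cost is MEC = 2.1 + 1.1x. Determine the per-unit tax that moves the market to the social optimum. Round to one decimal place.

Social marginal benefit = demand − MEC = 129.2 - 2.6x.
Set SMB = MC: 129.2 - 2.6x = 16.2 + 3.4x → x* = 18.8333.
The Pigouvian tax equals MEC at x*: 2.1 + 1.1×18.8333 = 22.8166.

tax = $22.8 per unit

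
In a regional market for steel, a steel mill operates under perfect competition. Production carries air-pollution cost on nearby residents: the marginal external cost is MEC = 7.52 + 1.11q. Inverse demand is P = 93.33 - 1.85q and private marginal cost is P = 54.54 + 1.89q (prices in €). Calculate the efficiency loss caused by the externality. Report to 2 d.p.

DWL = €37.34

Market equilibrium (private): 54.54 + 1.89q = 93.33 - 1.85q → q_m = 10.3717.
Social marginal cost = private MC + MEC = 62.06 + 3.00q.
Set SMC = demand: 62.06 + 3.00q = 93.33 - 1.85q → q* = 6.4474.
The welfare-loss triangle has base |q_m − q*| and height MEC(q_m) (the vertical gap between SMC and demand is zero at q* and MEC at q_m).
DWL = ½ × 3.9243 × 19.0325 = 37.3446.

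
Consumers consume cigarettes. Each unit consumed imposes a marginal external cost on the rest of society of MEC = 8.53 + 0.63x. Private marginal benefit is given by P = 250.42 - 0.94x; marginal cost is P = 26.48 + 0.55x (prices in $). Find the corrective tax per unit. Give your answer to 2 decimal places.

Social marginal benefit = demand − MEC = 241.89 - 1.57x.
Set SMB = MC: 241.89 - 1.57x = 26.48 + 0.55x → x* = 101.6085.
The Pigouvian tax equals MEC at x*: 8.53 + 0.63×101.6085 = 72.5434.

tax = $72.54 per unit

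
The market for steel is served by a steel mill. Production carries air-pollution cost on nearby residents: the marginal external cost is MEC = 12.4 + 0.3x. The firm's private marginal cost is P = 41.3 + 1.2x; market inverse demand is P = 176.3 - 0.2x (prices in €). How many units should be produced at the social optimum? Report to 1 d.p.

x* = 72.1

Social marginal cost = private MC + MEC = 53.7 + 1.5x.
Set SMC = demand: 53.7 + 1.5x = 176.3 - 0.2x → x* = 72.1176.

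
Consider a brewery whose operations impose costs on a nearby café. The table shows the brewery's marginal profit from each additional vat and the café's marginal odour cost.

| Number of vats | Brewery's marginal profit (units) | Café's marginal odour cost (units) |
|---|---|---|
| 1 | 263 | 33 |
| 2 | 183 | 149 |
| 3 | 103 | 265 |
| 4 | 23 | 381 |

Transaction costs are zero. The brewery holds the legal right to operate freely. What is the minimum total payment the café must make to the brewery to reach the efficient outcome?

126

Left alone the brewery would choose level 4 (marginal profit stays positive).
Efficient level: k* = 2 (marginal profit ≥ marginal odour cost through 2).
The café must at least cover the brewery's forgone profit from cutting 4→2: 103 + 23 = 126.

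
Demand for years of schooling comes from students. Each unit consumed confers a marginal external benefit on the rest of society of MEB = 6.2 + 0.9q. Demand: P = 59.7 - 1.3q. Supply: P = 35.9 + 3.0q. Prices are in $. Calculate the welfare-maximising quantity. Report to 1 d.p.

Social marginal benefit = demand + MEB = 65.9 - 0.4q.
Set SMB = MC: 65.9 - 0.4q = 35.9 + 3.0q → q* = 8.8235.

q* = 8.8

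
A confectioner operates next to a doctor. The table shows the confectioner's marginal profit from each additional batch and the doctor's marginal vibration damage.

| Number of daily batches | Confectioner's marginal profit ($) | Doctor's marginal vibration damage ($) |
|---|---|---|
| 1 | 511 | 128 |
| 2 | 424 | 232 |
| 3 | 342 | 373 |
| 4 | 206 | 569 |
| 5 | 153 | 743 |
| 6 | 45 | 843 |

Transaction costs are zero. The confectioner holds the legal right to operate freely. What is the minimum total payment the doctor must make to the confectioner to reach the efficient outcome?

$746

Left alone the confectioner would choose level 6 (marginal profit stays positive).
Efficient level: k* = 2 (marginal profit ≥ marginal vibration damage through 2).
The doctor must at least cover the confectioner's forgone profit from cutting 6→2: 342 + 206 + 153 + 45 = 746.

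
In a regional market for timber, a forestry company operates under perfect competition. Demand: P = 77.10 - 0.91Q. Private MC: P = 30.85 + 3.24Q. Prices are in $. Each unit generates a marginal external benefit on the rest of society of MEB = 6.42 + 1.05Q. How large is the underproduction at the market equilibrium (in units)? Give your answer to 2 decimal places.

5.85 units

Market equilibrium (private): 30.85 + 3.24Q = 77.10 - 0.91Q → Q_m = 11.1446.
Social marginal cost = private MC − MEB = 24.43 + 2.19Q.
Set SMC = demand: 24.43 + 2.19Q = 77.10 - 0.91Q → Q* = 16.9903.
Gap = |11.1446 − 16.9903| = 5.8457.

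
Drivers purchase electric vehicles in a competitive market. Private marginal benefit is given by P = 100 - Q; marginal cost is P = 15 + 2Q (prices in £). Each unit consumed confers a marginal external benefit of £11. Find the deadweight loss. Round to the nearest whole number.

Market equilibrium (private): 15 + 2Q = 100 - Q → Q_m = 28.3333.
Social marginal benefit = demand + MEB = 111 - Q.
Set SMB = MC: 111 - Q = 15 + 2Q → Q* = 32.0000.
Height of the DWL triangle at Q_m is SMB(Q_m) − MC(Q_m) = MEB(Q_m) = 11.0000.
DWL = ½ × 3.6667 × 11.0000 = 20.1669.

DWL = £20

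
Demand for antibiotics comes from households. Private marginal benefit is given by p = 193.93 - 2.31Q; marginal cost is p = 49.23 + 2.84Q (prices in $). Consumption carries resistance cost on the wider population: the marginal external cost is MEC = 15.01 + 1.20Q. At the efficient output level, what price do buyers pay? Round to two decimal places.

P = $146.75

Social marginal benefit = demand − MEC = 178.92 - 3.51Q.
Set SMB = MC: 178.92 - 3.51Q = 49.23 + 2.84Q → Q* = 20.4236.
Consumer price on the demand curve at Q*: 193.93 − 2.31×20.4236 = 146.7515.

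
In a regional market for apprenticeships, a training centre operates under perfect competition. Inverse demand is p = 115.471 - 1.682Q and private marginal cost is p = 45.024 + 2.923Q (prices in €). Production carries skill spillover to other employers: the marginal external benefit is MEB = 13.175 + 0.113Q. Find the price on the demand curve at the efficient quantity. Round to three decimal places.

Social marginal cost = private MC − MEB = 31.849 + 2.810Q.
Set SMC = demand: 31.849 + 2.810Q = 115.471 - 1.682Q → Q* = 18.6158.
Consumer price on the demand curve at Q*: 115.471 − 1.682×18.6158 = 84.1592.

P = €84.159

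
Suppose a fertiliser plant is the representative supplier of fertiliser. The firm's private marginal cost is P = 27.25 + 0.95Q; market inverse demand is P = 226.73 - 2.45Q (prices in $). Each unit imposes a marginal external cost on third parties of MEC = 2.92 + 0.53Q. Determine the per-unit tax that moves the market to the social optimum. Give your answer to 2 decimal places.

Social marginal cost = private MC + MEC = 30.17 + 1.48Q.
Set SMC = demand: 30.17 + 1.48Q = 226.73 - 2.45Q → Q* = 50.0153.
The Pigouvian tax equals MEC at Q*: 2.92 + 0.53×50.0153 = 29.4281.

tax = $29.43 per unit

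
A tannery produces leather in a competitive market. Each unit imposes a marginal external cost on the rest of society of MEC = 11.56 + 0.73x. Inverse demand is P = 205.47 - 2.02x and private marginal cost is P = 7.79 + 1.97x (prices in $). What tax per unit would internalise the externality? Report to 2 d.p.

tax = $40.35 per unit

Social marginal cost = private MC + MEC = 19.35 + 2.70x.
Set SMC = demand: 19.35 + 2.70x = 205.47 - 2.02x → x* = 39.4322.
The Pigouvian tax equals MEC at x*: 11.56 + 0.73×39.4322 = 40.3455.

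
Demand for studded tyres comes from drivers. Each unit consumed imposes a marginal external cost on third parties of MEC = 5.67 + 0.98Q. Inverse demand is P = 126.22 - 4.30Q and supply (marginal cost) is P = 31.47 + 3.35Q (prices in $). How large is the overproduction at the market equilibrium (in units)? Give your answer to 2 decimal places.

Market equilibrium (private): 31.47 + 3.35Q = 126.22 - 4.30Q → Q_m = 12.3856.
Social marginal benefit = demand − MEC = 120.55 - 5.28Q.
Set SMB = MC: 120.55 - 5.28Q = 31.47 + 3.35Q → Q* = 10.3221.
Gap = |12.3856 − 10.3221| = 2.0635.

2.06 units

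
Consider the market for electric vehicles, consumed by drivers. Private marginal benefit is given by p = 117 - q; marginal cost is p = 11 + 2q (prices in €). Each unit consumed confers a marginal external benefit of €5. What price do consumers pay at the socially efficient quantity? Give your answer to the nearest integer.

P = €80

Social marginal benefit = demand + MEB = 122 - q.
Set SMB = MC: 122 - q = 11 + 2q → q* = 37.0000.
Consumer price on the demand curve at q*: 117 − 1×37.0000 = 80.0000.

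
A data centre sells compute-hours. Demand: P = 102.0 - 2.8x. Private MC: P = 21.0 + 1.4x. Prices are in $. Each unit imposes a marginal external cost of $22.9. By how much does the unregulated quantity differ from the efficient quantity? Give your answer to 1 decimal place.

Market equilibrium (private): 21.0 + 1.4x = 102.0 - 2.8x → x_m = 19.2857.
Social marginal cost = private MC + MEC = 43.9 + 1.4x.
Set SMC = demand: 43.9 + 1.4x = 102.0 - 2.8x → x* = 13.8333.
Gap = |19.2857 − 13.8333| = 5.4524.

5.5 units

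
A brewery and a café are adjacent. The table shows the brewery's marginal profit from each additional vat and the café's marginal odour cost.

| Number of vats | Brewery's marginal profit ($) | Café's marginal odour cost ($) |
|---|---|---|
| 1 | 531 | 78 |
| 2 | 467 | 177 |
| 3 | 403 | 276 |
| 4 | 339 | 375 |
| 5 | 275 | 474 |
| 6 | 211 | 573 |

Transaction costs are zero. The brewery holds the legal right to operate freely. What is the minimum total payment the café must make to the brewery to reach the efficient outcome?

Left alone the brewery would choose level 6 (marginal profit stays positive).
Efficient level: k* = 3 (marginal profit ≥ marginal odour cost through 3).
The café must at least cover the brewery's forgone profit from cutting 6→3: 339 + 275 + 211 = 825.

$825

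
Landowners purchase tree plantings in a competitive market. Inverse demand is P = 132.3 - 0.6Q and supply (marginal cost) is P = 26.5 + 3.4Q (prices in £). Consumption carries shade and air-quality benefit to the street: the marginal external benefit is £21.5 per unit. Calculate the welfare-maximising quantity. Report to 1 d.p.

Q* = 31.8

Social marginal benefit = demand + MEB = 153.8 - 0.6Q.
Set SMB = MC: 153.8 - 0.6Q = 26.5 + 3.4Q → Q* = 31.8250.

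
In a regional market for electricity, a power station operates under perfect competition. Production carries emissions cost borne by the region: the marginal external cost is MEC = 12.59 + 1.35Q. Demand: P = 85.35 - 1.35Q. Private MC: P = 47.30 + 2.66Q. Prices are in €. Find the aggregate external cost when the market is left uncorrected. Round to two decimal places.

Market equilibrium (private): 47.30 + 2.66Q = 85.35 - 1.35Q → Q_m = 9.4888.
Total external cost = ∫₀^{Q_m} (12.59 + 1.35Q) dQ = 12.59×9.4888 + ½×1.35×9.4888² = 180.2392.

€180.24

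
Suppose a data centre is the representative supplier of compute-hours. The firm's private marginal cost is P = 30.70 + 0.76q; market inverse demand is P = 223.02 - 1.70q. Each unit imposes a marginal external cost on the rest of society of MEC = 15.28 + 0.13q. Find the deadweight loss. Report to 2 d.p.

Market equilibrium (private): 30.70 + 0.76q = 223.02 - 1.70q → q_m = 78.1789.
Social marginal cost = private MC + MEC = 45.98 + 0.89q.
Set SMC = demand: 45.98 + 0.89q = 223.02 - 1.70q → q* = 68.3552.
Between q* and q_m the wedge SMC − demand runs linearly from 0 to MEC(q_m), so the loss is a triangle.
DWL = ½ × 9.8237 × 25.4433 = 124.9737.

DWL = 124.97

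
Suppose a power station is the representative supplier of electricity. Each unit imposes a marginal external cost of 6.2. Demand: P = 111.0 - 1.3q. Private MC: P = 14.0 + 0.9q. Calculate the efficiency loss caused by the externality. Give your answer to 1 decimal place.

Market equilibrium (private): 14.0 + 0.9q = 111.0 - 1.3q → q_m = 44.0909.
Social marginal cost = private MC + MEC = 20.2 + 0.9q.
Set SMC = demand: 20.2 + 0.9q = 111.0 - 1.3q → q* = 41.2727.
The loss is the area between SMC and demand from q* to q_m; with linear curves that's a triangle of height MEC(q_m).
DWL = ½ × 2.8182 × 6.2000 = 8.7364.

DWL = 8.7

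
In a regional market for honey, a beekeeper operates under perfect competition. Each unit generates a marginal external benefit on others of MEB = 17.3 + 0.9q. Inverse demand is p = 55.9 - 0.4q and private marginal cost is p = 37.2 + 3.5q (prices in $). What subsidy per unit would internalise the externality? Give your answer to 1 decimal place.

Social marginal cost = private MC − MEB = 19.9 + 2.6q.
Set SMC = demand: 19.9 + 2.6q = 55.9 - 0.4q → q* = 12.0000.
The Pigouvian subsidy equals MEB at q*: 17.3 + 0.9×12.0000 = 28.1000.

subsidy = $28.1 per unit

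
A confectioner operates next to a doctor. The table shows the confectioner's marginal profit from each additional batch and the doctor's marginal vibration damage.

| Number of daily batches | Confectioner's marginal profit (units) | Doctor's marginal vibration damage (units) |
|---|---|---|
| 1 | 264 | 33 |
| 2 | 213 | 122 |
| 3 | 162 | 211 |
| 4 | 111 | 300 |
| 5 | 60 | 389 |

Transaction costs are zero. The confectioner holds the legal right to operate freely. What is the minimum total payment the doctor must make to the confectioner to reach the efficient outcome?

333

Left alone the confectioner would choose level 5 (marginal profit stays positive).
Efficient level: k* = 2 (marginal profit ≥ marginal vibration damage through 2).
The doctor must at least cover the confectioner's forgone profit from cutting 5→2: 162 + 111 + 60 = 333.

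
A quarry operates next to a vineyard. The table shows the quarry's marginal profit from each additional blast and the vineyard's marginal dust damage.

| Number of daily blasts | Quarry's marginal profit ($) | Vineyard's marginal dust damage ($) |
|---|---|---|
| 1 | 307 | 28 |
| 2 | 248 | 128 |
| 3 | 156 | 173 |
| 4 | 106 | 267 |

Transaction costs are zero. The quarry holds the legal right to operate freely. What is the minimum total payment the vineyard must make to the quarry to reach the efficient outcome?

$262

Left alone the quarry would choose level 4 (marginal profit stays positive).
Efficient level: k* = 2 (marginal profit ≥ marginal dust damage through 2).
The vineyard must at least cover the quarry's forgone profit from cutting 4→2: 156 + 106 = 262.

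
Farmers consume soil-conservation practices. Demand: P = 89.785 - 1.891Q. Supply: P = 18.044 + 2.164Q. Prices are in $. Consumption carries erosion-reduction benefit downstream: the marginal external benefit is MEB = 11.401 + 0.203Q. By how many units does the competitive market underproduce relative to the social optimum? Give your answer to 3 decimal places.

3.892 units

Market equilibrium (private): 18.044 + 2.164Q = 89.785 - 1.891Q → Q_m = 17.6920.
Social marginal benefit = demand + MEB = 101.186 - 1.688Q.
Set SMB = MC: 101.186 - 1.688Q = 18.044 + 2.164Q → Q* = 21.5841.
Gap = |17.6920 − 21.5841| = 3.8921.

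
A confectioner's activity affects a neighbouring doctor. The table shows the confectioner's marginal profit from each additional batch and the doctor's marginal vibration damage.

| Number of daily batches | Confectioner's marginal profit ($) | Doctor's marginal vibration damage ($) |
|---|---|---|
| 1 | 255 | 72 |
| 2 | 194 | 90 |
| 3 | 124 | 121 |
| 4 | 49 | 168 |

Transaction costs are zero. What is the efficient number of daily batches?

3

Bargaining reaches the level where marginal profit last exceeds marginal vibration damage.
That holds through level 3 (124 ≥ 121) but not at 4 (49 < 168).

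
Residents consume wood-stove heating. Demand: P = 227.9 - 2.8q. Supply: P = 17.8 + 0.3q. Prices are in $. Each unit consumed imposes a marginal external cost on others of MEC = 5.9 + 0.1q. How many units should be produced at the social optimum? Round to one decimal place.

q* = 63.8

Social marginal benefit = demand − MEC = 222.0 - 2.9q.
Set SMB = MC: 222.0 - 2.9q = 17.8 + 0.3q → q* = 63.8125.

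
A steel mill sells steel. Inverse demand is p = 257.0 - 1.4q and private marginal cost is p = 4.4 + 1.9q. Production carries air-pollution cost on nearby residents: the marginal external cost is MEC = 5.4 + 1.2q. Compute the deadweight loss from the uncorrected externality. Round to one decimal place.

DWL = 1050.9

Market equilibrium (private): 4.4 + 1.9q = 257.0 - 1.4q → q_m = 76.5455.
Social marginal cost = private MC + MEC = 9.8 + 3.1q.
Set SMC = demand: 9.8 + 3.1q = 257.0 - 1.4q → q* = 54.9333.
Between q* and q_m the wedge SMC − demand runs linearly from 0 to MEC(q_m), so the loss is a triangle.
DWL = ½ × 21.6122 × 97.2545 = 1050.9419.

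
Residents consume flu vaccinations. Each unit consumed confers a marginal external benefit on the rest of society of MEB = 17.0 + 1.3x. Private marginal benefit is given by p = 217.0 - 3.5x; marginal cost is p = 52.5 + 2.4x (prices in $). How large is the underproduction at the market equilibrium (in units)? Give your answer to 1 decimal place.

Market equilibrium (private): 52.5 + 2.4x = 217.0 - 3.5x → x_m = 27.8814.
Social marginal benefit = demand + MEB = 234.0 - 2.2x.
Set SMB = MC: 234.0 - 2.2x = 52.5 + 2.4x → x* = 39.4565.
Gap = |27.8814 − 39.4565| = 11.5751.

11.6 units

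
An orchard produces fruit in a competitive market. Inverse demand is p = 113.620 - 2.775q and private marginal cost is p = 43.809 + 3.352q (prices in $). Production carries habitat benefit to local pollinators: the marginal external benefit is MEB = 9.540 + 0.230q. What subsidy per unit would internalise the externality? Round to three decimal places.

Social marginal cost = private MC − MEB = 34.269 + 3.122q.
Set SMC = demand: 34.269 + 3.122q = 113.620 - 2.775q → q* = 13.4562.
The Pigouvian subsidy equals MEB at q*: 9.540 + 0.230×13.4562 = 12.6349.

subsidy = $12.635 per unit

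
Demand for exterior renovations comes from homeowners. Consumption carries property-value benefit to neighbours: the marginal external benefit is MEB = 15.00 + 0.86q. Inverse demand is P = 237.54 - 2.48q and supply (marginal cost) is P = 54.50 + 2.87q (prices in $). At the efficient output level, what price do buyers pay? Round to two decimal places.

P = $128.15

Social marginal benefit = demand + MEB = 252.54 - 1.62q.
Set SMB = MC: 252.54 - 1.62q = 54.50 + 2.87q → q* = 44.1069.
Consumer price on the demand curve at q*: 237.54 − 2.48×44.1069 = 128.1549.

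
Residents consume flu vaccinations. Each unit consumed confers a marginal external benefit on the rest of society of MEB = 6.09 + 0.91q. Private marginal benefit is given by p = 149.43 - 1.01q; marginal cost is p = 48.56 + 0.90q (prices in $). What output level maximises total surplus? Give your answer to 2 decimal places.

q* = 106.96

Social marginal benefit = demand + MEB = 155.52 - 0.10q.
Set SMB = MC: 155.52 - 0.10q = 48.56 + 0.90q → q* = 106.9600.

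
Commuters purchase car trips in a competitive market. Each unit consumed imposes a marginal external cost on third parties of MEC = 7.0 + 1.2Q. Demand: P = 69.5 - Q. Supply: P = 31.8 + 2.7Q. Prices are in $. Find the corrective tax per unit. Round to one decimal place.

Social marginal benefit = demand − MEC = 62.5 - 2.2Q.
Set SMB = MC: 62.5 - 2.2Q = 31.8 + 2.7Q → Q* = 6.2653.
The Pigouvian tax equals MEC at Q*: 7.0 + 1.2×6.2653 = 14.5184.

tax = $14.5 per unit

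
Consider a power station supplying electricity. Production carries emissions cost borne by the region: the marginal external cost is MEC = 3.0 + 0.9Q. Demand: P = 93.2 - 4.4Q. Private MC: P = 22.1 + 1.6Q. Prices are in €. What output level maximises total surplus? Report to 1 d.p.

Social marginal cost = private MC + MEC = 25.1 + 2.5Q.
Set SMC = demand: 25.1 + 2.5Q = 93.2 - 4.4Q → Q* = 9.8696.

Q* = 9.9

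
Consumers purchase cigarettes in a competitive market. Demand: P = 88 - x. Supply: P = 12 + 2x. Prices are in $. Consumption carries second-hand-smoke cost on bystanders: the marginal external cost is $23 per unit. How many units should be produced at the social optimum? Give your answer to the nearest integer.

Social marginal benefit = demand − MEC = 65 - x.
Set SMB = MC: 65 - x = 12 + 2x → x* = 17.6667.

x* = 18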